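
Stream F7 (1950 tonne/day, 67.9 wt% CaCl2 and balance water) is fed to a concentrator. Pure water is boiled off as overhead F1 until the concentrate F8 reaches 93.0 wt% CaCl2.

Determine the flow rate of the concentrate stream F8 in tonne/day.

CaCl2 is conserved: 1950×0.679 = 1324.1 tonne/day all reports to the concentrate.
Concentrate = 1324.1/(target fraction) = 1423.7 tonne/day.

1424 tonne/day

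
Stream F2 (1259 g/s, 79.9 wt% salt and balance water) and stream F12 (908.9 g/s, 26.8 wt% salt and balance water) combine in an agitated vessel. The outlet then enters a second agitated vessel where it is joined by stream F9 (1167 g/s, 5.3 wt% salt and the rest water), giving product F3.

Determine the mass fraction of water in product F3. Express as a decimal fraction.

0.6068

Overall, product flow = 3334.9 g/s.
water in = 1259×0.201 + 908.9×0.732 + 1167×0.947 = 2023.5 g/s.
water fraction in F3 = 0.6068.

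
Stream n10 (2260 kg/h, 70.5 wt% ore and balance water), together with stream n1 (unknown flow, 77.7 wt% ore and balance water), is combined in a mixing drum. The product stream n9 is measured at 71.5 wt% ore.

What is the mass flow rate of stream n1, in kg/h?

364.5 kg/h

Let n1 be the unknown flow. Total out = 2260 + n1.
ore balance: 1593.3 + 0.777·n1 = 0.715·(2260 + n1)
(0.777 − 0.715)·n1 = 0.715×2260 − 1593.3 = 22.6
n1 = 22.6 / 0.062 = 364.52 kg/h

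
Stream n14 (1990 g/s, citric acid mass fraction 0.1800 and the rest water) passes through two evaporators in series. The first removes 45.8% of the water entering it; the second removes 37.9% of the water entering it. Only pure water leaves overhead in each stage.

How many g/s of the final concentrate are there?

water in feed = 1990×0.820 = 1631.8 g/s.
After stage 1: water left = (1−0.458)×1631.8 = 884.44; stream total = 1242.6 g/s.
After stage 2: water left = (1−0.379)×884.44 = 549.23; final concentrate = 907.43 g/s.

907.4 g/s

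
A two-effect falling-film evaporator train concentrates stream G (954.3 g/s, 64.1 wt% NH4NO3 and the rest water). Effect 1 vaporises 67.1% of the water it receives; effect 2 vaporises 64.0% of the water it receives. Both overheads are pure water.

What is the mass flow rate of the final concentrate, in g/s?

water in feed = 954.3×0.359 = 342.59 g/s.
After stage 1: water left = (1−0.671)×342.59 = 112.71; stream total = 724.42 g/s.
After stage 2: water left = (1−0.640)×112.71 = 40.577; final concentrate = 652.28 g/s.

652.3 g/s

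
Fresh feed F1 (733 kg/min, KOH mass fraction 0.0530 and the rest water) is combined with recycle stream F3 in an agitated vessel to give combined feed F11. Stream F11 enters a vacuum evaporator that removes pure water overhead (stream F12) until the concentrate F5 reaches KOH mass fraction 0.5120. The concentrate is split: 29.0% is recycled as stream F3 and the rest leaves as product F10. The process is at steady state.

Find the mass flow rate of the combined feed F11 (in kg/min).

Overall KOH balance (none leaves overhead): KOH in fresh feed = KOH in product, i.e. 733×0.053 = (1−0.290)·F5·0.512.
F5 = 38.849/(0.512×0.710) = 106.87 kg/min.
Recycle F3 = 0.290×106.87 = 30.992 kg/min.
Combined feed F11 = 733 + 30.992 = 763.99 kg/min.

764 kg/min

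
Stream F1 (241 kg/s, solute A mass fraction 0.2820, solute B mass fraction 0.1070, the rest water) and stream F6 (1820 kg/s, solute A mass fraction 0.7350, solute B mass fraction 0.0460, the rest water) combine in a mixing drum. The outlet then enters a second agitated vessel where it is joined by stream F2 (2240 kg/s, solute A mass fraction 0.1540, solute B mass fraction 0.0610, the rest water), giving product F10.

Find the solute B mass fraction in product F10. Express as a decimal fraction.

Overall, product flow = 4301 kg/s.
solute B in = 241×0.107 + 1820×0.046 + 2240×0.061 = 246.15 kg/s.
solute B fraction in F10 = 0.0572.

0.0572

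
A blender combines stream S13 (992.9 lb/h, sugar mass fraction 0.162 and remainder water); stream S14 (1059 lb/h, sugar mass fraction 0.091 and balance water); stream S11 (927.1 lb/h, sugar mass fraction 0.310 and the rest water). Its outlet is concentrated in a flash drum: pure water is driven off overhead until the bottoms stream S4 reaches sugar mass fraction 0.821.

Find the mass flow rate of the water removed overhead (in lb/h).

sugar entering = 992.9×0.162 + 1059×0.091 + 927.1×0.310 = 544.62 lb/h.
All sugar reports to S4, so S4 = 544.62/0.821 = 663.36 lb/h.
Total feed = 2979 lb/h; overhead = 2979 − 663.36 = 2315.6 lb/h.

2316 lb/h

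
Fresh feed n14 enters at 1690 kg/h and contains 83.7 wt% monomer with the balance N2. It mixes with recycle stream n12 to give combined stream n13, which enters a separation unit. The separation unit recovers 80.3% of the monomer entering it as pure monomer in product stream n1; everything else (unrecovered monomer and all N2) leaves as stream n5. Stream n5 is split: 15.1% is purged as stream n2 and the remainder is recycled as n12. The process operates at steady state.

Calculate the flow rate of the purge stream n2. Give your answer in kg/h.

326 kg/h

N2 enters only via n14 and leaves only via the purge: 1690×0.163 = 0.151×(N2 in n5), and the separation unit passes all N2, so N2 in n13 = N2 in n5 = 1824.3 kg/h.
monomer in n13: m_A = 1690×0.837 + (1−0.151)·(1−0.803)·m_A, so m_A = 1414.5/0.8327 = 1698.6 kg/h.
n5 = (1−0.803)×1698.6 + 1824.3 = 2158.9 kg/h.
Purge n2 = 0.151×2158.9 = 326 kg/h.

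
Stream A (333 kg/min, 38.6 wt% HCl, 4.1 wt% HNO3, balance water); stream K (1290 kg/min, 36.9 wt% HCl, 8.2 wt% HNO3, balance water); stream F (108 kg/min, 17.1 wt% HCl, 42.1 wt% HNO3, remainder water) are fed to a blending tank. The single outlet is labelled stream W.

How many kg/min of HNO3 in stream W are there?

164.9 kg/min

HNO3 out = HNO3 in = 333×0.041 + 1290×0.082 + 108×0.421 = 164.9 kg/min.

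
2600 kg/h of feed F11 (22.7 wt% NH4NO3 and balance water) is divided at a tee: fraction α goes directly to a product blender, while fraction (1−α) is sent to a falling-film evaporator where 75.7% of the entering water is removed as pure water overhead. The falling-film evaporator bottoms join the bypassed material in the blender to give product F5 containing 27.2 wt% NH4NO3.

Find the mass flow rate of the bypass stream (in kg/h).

1865 kg/h

All 2600×0.227 = 590.2 kg/h of NH4NO3 reaches F5, so F5 = 590.2/0.272 = 2169.9 kg/h and vapour = 430.15 kg/h.
The evaporator receives (1−α)·2600 of feed at 0.773 water and removes 0.757 of that water:
0.757×0.773×(1−α)×2600 = 430.15
(1−α) = 430.15/1521.4 = 0.2827;  α = 0.7173.
Bypass flow = 0.7173×2600 = 1864.9 kg/h.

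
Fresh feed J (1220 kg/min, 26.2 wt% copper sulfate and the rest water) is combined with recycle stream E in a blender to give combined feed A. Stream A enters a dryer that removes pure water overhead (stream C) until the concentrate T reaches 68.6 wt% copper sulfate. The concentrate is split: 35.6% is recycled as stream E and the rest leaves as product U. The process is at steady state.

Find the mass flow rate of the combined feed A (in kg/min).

1478 kg/min

Overall copper sulfate balance (none leaves overhead): copper sulfate in fresh feed = copper sulfate in product, i.e. 1220×0.262 = (1−0.356)·T·0.686.
T = 319.64/(0.686×0.644) = 723.52 kg/min.
Recycle E = 0.356×723.52 = 257.57 kg/min.
Combined feed A = 1220 + 257.57 = 1477.6 kg/min.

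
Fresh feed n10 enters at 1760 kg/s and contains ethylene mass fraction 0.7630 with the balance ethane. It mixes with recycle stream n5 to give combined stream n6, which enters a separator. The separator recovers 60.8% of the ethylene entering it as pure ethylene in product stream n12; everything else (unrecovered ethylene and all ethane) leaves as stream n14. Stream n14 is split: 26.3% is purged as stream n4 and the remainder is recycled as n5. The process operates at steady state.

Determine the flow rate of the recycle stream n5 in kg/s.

ethane enters only via n10 and leaves only via the purge: 1760×0.237 = 0.263×(ethane in n14), and the separator passes all ethane, so ethane in n6 = ethane in n14 = 1586 kg/s.
ethylene in n6: m_A = 1760×0.763 + (1−0.263)·(1−0.608)·m_A, so m_A = 1342.9/0.7111 = 1888.5 kg/s.
n14 = (1−0.608)×1888.5 + 1586 = 2326.3 kg/s.
Recycle n5 = (1−0.263)×2326.3 = 1714.5 kg/s.

1714 kg/s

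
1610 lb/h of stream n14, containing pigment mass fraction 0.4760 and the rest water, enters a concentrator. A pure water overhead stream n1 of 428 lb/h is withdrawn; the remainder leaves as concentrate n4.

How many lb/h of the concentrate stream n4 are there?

1182 lb/h

Concentrate = 1610 − 428 = 1182 lb/h.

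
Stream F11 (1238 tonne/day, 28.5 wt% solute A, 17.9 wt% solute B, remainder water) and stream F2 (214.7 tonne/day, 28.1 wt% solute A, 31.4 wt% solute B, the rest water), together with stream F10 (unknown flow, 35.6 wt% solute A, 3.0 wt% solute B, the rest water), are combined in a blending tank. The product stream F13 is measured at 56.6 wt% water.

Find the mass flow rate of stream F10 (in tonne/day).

Let F10 be the unknown flow. Total out = 1452.7 + F10.
water balance: 750.52 + 0.614·F10 = 0.566·(1452.7 + F10)
(0.614 − 0.566)·F10 = 0.566×1452.7 − 750.52 = 71.707
F10 = 71.707 / 0.048 = 1493.9 tonne/day

1494 tonne/day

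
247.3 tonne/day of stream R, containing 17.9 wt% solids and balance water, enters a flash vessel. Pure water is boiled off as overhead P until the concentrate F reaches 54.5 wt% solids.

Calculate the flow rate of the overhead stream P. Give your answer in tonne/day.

solids is conserved: 247.3×0.179 = 44.267 tonne/day all reports to the concentrate.
Concentrate = 44.267/(target fraction) = 81.223 tonne/day.
Overhead = 247.3 − 81.223 = 166.08 tonne/day.

166.1 tonne/day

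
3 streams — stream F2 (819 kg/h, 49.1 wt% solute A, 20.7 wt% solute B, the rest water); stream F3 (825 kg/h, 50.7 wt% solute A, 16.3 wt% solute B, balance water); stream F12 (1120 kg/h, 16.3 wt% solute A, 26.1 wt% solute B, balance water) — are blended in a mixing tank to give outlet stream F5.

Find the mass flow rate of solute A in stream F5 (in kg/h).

solute A out = solute A in = 819×0.491 + 825×0.507 + 1120×0.163 = 1003 kg/h.

1003 kg/h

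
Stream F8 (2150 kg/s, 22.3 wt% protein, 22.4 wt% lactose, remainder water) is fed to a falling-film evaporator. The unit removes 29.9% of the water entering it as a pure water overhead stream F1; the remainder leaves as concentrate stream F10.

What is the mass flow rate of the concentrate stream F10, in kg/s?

1795 kg/s

water entering = 2150×0.553 = 1189 kg/s; overhead removed = 0.299×1189 = 355.5 kg/s.
Concentrate = 2150 − 355.5 = 1794.5 kg/s.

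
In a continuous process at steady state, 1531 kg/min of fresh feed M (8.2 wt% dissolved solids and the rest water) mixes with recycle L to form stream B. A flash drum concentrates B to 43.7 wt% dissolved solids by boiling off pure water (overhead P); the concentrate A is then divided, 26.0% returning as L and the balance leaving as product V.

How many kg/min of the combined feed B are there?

Overall dissolved solids balance (none leaves overhead): dissolved solids in fresh feed = dissolved solids in product, i.e. 1531×0.082 = (1−0.260)·A·0.437.
A = 125.54/(0.437×0.740) = 388.22 kg/min.
Recycle L = 0.260×388.22 = 100.94 kg/min.
Combined feed B = 1531 + 100.94 = 1631.9 kg/min.

1632 kg/min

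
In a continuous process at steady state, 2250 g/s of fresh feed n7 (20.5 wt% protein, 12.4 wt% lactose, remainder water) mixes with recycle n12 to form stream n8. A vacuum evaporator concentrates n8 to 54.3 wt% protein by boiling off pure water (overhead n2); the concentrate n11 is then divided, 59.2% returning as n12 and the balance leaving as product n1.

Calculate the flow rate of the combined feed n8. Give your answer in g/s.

3483 g/s

Overall protein balance (none leaves overhead): protein in fresh feed = protein in product, i.e. 2250×0.205 = (1−0.592)·n11·0.543.
n11 = 461.25/(0.543×0.408) = 2082 g/s.
Recycle n12 = 0.592×2082 = 1232.5 g/s.
Combined feed n8 = 2250 + 1232.5 = 3482.5 g/s.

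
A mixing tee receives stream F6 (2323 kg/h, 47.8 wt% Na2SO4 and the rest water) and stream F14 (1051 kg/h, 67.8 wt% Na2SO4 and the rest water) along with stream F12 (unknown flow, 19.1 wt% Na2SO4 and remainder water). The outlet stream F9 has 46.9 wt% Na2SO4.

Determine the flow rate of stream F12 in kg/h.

Let F12 be the unknown flow. Total out = 3374 + F12.
Na2SO4 balance: 1823 + 0.191·F12 = 0.469·(3374 + F12)
(0.191 − 0.469)·F12 = 0.469×3374 − 1823 = -240.57
F12 = -240.57 / -0.278 = 865.35 kg/h

865.3 kg/h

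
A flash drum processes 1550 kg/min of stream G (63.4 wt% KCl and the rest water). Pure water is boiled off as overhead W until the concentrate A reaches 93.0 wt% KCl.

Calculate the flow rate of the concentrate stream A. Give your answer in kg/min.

KCl is conserved: 1550×0.634 = 982.7 kg/min all reports to the concentrate.
Concentrate = 982.7/(target fraction) = 1056.7 kg/min.

1057 kg/min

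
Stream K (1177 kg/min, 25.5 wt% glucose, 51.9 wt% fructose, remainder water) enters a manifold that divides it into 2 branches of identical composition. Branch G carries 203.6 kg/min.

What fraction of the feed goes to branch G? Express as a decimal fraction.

Fraction to G = 203.6/1177 = 0.1730.

0.173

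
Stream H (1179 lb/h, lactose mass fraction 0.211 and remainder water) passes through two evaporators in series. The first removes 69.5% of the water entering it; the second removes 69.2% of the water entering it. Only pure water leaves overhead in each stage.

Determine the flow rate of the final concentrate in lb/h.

water in feed = 1179×0.789 = 930.23 lb/h.
After stage 1: water left = (1−0.695)×930.23 = 283.72; stream total = 532.49 lb/h.
After stage 2: water left = (1−0.692)×283.72 = 87.386; final concentrate = 336.15 lb/h.

336.2 lb/h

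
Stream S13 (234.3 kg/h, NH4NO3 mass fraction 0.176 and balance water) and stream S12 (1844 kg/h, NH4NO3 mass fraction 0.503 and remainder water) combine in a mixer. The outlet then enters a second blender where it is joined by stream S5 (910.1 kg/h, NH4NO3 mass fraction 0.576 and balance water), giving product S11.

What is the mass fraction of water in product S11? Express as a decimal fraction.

Overall, product flow = 2988.4 kg/h.
water in = 234.3×0.824 + 1844×0.497 + 910.1×0.424 = 1495.4 kg/h.
water fraction in S11 = 0.500.

0.500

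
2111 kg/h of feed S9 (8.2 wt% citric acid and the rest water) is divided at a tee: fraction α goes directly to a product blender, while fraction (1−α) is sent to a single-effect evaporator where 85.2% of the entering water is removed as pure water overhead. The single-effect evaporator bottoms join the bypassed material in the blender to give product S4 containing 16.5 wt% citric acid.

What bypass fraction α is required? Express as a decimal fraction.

All 2111×0.082 = 173.1 kg/h of citric acid reaches S4, so S4 = 173.1/0.165 = 1049.1 kg/h and vapour = 1061.9 kg/h.
The evaporator receives (1−α)·2111 of feed at 0.918 water and removes 0.852 of that water:
0.852×0.918×(1−α)×2111 = 1061.9
(1−α) = 1061.9/1651.1 = 0.6431;  α = 0.3569.

0.357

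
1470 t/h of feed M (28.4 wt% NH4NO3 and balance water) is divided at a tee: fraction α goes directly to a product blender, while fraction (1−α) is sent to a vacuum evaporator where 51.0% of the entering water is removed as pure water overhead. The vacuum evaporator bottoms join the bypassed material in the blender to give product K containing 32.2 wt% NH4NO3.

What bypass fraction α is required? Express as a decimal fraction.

0.677

All 1470×0.284 = 417.48 t/h of NH4NO3 reaches K, so K = 417.48/0.322 = 1296.5 t/h and vapour = 173.48 t/h.
The evaporator receives (1−α)·1470 of feed at 0.716 water and removes 0.510 of that water:
0.510×0.716×(1−α)×1470 = 173.48
(1−α) = 173.48/536.79 = 0.3232;  α = 0.6768.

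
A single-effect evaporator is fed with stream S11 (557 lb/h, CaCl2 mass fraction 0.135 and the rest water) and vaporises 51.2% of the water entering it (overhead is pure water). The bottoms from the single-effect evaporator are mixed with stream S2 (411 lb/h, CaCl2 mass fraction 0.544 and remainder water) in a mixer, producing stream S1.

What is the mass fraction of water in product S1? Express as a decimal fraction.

0.586

Vapour removed = 0.512×0.865×557 = 246.68 lb/h; concentrate = 310.32 lb/h.
water reaching the mixer = 235.12 (from concentrate) + 411×0.456 = 422.54 lb/h.
Product flow = 310.32 + 411 = 721.32 lb/h; water fraction = 0.586.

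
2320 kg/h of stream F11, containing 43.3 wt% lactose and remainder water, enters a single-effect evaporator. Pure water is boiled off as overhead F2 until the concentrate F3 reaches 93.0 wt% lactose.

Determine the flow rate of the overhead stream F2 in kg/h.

1240 kg/h

lactose is conserved: 2320×0.433 = 1004.6 kg/h all reports to the concentrate.
Concentrate = 1004.6/(target fraction) = 1080.2 kg/h.
Overhead = 2320 − 1080.2 = 1239.8 kg/h.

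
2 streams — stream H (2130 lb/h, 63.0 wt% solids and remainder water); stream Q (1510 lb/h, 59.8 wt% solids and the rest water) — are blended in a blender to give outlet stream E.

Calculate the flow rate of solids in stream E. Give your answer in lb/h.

solids out = solids in = 2130×0.630 + 1510×0.598 = 2244.9 lb/h.

2245 lb/h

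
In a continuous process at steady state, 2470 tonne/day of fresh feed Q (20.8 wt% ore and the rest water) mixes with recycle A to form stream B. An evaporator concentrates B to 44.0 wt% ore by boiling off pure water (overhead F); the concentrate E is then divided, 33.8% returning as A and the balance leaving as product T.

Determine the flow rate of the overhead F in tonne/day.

Overall ore balance (none leaves overhead): ore in fresh feed = ore in product, i.e. 2470×0.208 = (1−0.338)·E·0.440.
E = 513.76/(0.440×0.662) = 1763.8 tonne/day.
Recycle A = 0.338×1763.8 = 596.16 tonne/day.
Combined feed B = 2470 + 596.16 = 3066.2 tonne/day.
Overhead F = B − E = 3066.2 − 1763.8 = 1302.4 tonne/day.

1302 tonne/day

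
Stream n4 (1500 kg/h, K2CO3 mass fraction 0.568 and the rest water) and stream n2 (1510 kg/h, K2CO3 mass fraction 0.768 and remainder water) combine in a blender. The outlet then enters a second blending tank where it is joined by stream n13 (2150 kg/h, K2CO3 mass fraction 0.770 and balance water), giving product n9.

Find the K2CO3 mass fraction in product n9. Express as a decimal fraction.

Overall, product flow = 5160 kg/h.
K2CO3 in = 1500×0.568 + 1510×0.768 + 2150×0.770 = 3667.2 kg/h.
K2CO3 fraction in n9 = 0.711.

0.711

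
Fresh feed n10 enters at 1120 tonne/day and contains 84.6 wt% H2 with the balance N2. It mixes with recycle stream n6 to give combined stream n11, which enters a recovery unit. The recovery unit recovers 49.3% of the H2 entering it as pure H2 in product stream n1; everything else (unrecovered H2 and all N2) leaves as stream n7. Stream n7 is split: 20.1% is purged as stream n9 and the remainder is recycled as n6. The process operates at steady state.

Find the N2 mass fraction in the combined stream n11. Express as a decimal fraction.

N2 enters only via n10 and leaves only via the purge: 1120×0.154 = 0.201×(N2 in n7), and the recovery unit passes all N2, so N2 in n11 = N2 in n7 = 858.11 tonne/day.
H2 in n11: m_A = 1120×0.846 + (1−0.201)·(1−0.493)·m_A, so m_A = 947.52/0.5949 = 1592.7 tonne/day.
n11 = 1592.7 + 858.11 = 2450.8 tonne/day.
N2 fraction in n11 = 858.11/2450.8 = 0.3501.

0.3501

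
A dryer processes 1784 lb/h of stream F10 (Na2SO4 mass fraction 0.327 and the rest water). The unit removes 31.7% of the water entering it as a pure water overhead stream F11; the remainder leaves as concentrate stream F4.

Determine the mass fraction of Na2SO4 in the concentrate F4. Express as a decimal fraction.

Na2SO4 is not removed: 1784×0.327 = 583.37 lb/h of Na2SO4 enters F4.
water entering = 1784×0.673 = 1200.6 lb/h; overhead removed = 0.317×1200.6 = 380.6 lb/h.
Concentrate = 1784 − 380.6 = 1403.4 lb/h.
Mass fraction = 583.37/1403.4 = 0.416.

0.416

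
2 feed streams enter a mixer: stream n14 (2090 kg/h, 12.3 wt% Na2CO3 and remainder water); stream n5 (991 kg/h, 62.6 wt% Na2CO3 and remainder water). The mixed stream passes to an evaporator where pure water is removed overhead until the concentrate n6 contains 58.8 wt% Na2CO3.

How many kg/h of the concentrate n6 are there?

1492 kg/h

Na2CO3 entering = 2090×0.123 + 991×0.626 = 877.44 kg/h.
All Na2CO3 reports to n6, so n6 = 877.44/0.588 = 1492.2 kg/h.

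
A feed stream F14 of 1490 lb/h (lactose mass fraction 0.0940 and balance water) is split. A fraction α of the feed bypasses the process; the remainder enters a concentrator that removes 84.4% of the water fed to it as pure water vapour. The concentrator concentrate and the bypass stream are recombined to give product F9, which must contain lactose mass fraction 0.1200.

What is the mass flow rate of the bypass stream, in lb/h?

All 1490×0.094 = 140.06 lb/h of lactose reaches F9, so F9 = 140.06/0.120 = 1167.2 lb/h and vapour = 322.83 lb/h.
The evaporator receives (1−α)·1490 of feed at 0.906 water and removes 0.844 of that water:
0.844×0.906×(1−α)×1490 = 322.83
(1−α) = 322.83/1139.3 = 0.2833;  α = 0.7167.
Bypass flow = 0.7167×1490 = 1067.8 lb/h.

1068 lb/h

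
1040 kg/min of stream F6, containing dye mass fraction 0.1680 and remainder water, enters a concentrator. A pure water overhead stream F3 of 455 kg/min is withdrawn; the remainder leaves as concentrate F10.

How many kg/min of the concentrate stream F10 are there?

585 kg/min

Concentrate = 1040 − 455 = 585 kg/min.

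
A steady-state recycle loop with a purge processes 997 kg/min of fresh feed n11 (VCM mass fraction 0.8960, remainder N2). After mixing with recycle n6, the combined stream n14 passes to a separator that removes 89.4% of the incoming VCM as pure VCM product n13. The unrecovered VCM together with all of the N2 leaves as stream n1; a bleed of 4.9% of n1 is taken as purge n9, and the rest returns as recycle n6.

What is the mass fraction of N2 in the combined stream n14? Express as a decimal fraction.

0.6805

N2 enters only via n11 and leaves only via the purge: 997×0.104 = 0.049×(N2 in n1), and the separator passes all N2, so N2 in n14 = N2 in n1 = 2116.1 kg/min.
VCM in n14: m_A = 997×0.896 + (1−0.049)·(1−0.894)·m_A, so m_A = 893.31/0.8992 = 993.46 kg/min.
n14 = 993.46 + 2116.1 = 3109.5 kg/min.
N2 fraction in n14 = 2116.1/3109.5 = 0.6805.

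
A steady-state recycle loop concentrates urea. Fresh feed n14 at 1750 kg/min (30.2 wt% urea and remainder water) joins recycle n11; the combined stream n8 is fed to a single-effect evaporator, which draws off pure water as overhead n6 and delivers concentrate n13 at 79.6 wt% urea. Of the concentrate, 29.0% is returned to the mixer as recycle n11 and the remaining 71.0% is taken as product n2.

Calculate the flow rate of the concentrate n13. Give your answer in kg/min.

935.1 kg/min

Overall urea balance (none leaves overhead): urea in fresh feed = urea in product, i.e. 1750×0.302 = (1−0.290)·n13·0.796.
n13 = 528.5/(0.796×0.710) = 935.13 kg/min.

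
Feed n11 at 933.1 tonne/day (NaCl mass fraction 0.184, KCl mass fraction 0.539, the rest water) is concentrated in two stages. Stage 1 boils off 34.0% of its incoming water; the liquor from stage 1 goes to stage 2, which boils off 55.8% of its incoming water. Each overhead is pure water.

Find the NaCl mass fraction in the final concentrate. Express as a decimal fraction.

water in feed = 933.1×0.277 = 258.47 tonne/day.
After stage 1: water left = (1−0.340)×258.47 = 170.59; stream total = 845.22 tonne/day.
After stage 2: water left = (1−0.558)×170.59 = 75.4; final concentrate = 750.03 tonne/day.
NaCl fraction = 171.69/750.03 = 0.229.

0.229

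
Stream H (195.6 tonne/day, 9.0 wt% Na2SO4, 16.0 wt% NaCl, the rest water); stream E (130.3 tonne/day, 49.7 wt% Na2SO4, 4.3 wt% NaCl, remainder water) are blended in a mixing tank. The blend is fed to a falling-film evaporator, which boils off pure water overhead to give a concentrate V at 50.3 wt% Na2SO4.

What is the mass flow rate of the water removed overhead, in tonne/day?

162.2 tonne/day

Na2SO4 entering = 195.6×0.090 + 130.3×0.497 = 82.363 tonne/day.
All Na2SO4 reports to V, so V = 82.363/0.503 = 163.74 tonne/day.
Total feed = 325.9 tonne/day; overhead = 325.9 − 163.74 = 162.16 tonne/day.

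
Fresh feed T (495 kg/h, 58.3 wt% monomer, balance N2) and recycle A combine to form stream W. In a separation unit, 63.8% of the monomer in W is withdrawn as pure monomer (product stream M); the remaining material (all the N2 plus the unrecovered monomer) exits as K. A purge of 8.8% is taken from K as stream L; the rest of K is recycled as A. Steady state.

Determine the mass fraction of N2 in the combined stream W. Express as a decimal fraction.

N2 enters only via T and leaves only via the purge: 495×0.417 = 0.088×(N2 in K), and the separation unit passes all N2, so N2 in W = N2 in K = 2345.6 kg/h.
monomer in W: m_A = 495×0.583 + (1−0.088)·(1−0.638)·m_A, so m_A = 288.58/0.6699 = 430.82 kg/h.
W = 430.82 + 2345.6 = 2776.4 kg/h.
N2 fraction in W = 2345.6/2776.4 = 0.8448.

0.8448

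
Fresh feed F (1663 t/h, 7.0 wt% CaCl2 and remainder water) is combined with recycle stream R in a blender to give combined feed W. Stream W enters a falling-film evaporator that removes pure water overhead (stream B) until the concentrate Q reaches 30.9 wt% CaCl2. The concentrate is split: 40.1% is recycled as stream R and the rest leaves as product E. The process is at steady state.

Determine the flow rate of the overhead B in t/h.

Overall CaCl2 balance (none leaves overhead): CaCl2 in fresh feed = CaCl2 in product, i.e. 1663×0.070 = (1−0.401)·Q·0.309.
Q = 116.41/(0.309×0.599) = 628.93 t/h.
Recycle R = 0.401×628.93 = 252.2 t/h.
Combined feed W = 1663 + 252.2 = 1915.2 t/h.
Overhead B = W − Q = 1915.2 − 628.93 = 1286.3 t/h.

1286 t/h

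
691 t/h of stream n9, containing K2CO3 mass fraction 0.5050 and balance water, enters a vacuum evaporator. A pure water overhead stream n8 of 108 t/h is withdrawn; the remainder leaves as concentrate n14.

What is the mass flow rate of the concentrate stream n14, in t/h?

583 t/h

Concentrate = 691 − 108 = 583 t/h.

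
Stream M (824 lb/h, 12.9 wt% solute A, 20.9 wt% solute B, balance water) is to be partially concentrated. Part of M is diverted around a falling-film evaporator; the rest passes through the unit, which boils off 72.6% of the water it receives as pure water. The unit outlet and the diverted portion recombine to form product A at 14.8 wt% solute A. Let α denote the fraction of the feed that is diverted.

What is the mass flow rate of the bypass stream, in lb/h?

All 824×0.129 = 106.3 lb/h of solute A reaches A, so A = 106.3/0.148 = 718.22 lb/h and vapour = 105.78 lb/h.
The evaporator receives (1−α)·824 of feed at 0.662 water and removes 0.726 of that water:
0.726×0.662×(1−α)×824 = 105.78
(1−α) = 105.78/396.02 = 0.2671;  α = 0.7329.
Bypass flow = 0.7329×824 = 603.9 lb/h.

603.9 lb/h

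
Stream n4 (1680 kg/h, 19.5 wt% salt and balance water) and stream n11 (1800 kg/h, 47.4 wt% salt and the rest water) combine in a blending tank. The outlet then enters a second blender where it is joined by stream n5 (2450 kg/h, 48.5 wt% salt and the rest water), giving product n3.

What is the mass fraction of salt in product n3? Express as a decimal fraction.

Overall, product flow = 5930 kg/h.
salt in = 1680×0.195 + 1800×0.474 + 2450×0.485 = 2369.1 kg/h.
salt fraction in n3 = 0.400.

0.400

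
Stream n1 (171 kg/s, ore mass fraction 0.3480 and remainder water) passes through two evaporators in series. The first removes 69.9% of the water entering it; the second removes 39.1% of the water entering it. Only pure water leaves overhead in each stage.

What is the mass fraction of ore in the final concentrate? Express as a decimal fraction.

water in feed = 171×0.652 = 111.49 kg/s.
After stage 1: water left = (1−0.699)×111.49 = 33.559; stream total = 93.067 kg/s.
After stage 2: water left = (1−0.391)×33.559 = 20.437; final concentrate = 79.945 kg/s.
ore fraction = 59.508/79.945 = 0.7444.

0.7444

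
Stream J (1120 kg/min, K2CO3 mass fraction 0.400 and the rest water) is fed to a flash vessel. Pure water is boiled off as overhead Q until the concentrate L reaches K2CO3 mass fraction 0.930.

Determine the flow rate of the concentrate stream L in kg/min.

K2CO3 is conserved: 1120×0.400 = 448 kg/min all reports to the concentrate.
Concentrate = 448/(target fraction) = 481.72 kg/min.

481.7 kg/min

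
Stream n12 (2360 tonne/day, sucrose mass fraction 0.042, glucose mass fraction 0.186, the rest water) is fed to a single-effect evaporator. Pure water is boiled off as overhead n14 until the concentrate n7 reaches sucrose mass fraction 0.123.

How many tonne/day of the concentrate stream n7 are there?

805.9 tonne/day

sucrose is conserved: 2360×0.042 = 99.12 tonne/day all reports to the concentrate.
Concentrate = 99.12/(target fraction) = 805.85 tonne/day.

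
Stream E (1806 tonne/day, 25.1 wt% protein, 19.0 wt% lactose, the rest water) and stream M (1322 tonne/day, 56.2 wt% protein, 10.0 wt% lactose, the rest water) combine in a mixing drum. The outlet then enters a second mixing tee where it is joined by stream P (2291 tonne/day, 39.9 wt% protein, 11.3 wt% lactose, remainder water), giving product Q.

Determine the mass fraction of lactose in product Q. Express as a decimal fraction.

Overall, product flow = 5419 tonne/day.
lactose in = 1806×0.190 + 1322×0.100 + 2291×0.113 = 734.22 tonne/day.
lactose fraction in Q = 0.135.

0.135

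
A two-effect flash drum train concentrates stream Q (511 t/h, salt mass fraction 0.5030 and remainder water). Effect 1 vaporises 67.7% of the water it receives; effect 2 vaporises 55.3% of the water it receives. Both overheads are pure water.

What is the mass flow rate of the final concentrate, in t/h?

water in feed = 511×0.497 = 253.97 t/h.
After stage 1: water left = (1−0.677)×253.97 = 82.031; stream total = 339.06 t/h.
After stage 2: water left = (1−0.553)×82.031 = 36.668; final concentrate = 293.7 t/h.

293.7 t/h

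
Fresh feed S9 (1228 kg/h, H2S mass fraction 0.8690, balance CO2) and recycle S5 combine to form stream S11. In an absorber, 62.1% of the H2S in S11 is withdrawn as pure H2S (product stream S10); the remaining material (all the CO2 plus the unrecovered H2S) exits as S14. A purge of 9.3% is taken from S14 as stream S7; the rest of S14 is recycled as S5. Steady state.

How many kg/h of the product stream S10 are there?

1010 kg/h

H2S in S11: m_A = 1228×0.869 + (1−0.093)·(1−0.621)·m_A, so m_A = 1067.1/0.6562 = 1626.1 kg/h.
Product S10 = 0.621×1626.1 = 1009.8 kg/h.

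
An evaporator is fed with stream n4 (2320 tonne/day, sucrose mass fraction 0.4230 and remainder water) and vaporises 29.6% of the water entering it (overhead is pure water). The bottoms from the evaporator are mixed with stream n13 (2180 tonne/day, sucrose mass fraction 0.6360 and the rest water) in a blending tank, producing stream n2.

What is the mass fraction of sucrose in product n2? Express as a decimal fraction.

Vapour removed = 0.296×0.577×2320 = 396.24 tonne/day; concentrate = 1923.8 tonne/day.
sucrose reaching the mixer = 981.36 (from concentrate) + 2180×0.636 = 2367.8 tonne/day.
Product flow = 1923.8 + 2180 = 4103.8 tonne/day; sucrose fraction = 0.5770.

0.5770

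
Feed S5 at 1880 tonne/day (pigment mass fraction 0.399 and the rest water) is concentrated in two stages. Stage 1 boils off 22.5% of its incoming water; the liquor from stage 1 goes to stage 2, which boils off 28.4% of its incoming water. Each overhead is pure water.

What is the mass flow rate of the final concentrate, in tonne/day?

1377 tonne/day

water in feed = 1880×0.601 = 1129.9 tonne/day.
After stage 1: water left = (1−0.225)×1129.9 = 875.66; stream total = 1625.8 tonne/day.
After stage 2: water left = (1−0.284)×875.66 = 626.97; final concentrate = 1377.1 tonne/day.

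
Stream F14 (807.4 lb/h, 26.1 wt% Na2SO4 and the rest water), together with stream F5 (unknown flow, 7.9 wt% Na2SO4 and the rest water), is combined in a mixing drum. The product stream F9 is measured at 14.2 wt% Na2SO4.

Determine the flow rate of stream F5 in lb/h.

Let F5 be the unknown flow. Total out = 807.4 + F5.
Na2SO4 balance: 210.73 + 0.079·F5 = 0.142·(807.4 + F5)
(0.079 − 0.142)·F5 = 0.142×807.4 − 210.73 = -96.081
F5 = -96.081 / -0.063 = 1525.1 lb/h

1525 lb/h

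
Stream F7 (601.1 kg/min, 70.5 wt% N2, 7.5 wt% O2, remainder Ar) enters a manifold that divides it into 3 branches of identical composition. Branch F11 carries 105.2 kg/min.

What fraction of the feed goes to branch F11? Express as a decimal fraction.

Fraction to F11 = 105.2/601.1 = 0.1750.

0.175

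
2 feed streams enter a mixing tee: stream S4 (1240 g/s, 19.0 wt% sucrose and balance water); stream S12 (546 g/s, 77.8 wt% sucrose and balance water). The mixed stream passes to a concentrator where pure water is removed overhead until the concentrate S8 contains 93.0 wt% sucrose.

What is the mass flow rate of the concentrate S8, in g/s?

710.1 g/s

sucrose entering = 1240×0.190 + 546×0.778 = 660.39 g/s.
All sucrose reports to S8, so S8 = 660.39/0.930 = 710.09 g/s.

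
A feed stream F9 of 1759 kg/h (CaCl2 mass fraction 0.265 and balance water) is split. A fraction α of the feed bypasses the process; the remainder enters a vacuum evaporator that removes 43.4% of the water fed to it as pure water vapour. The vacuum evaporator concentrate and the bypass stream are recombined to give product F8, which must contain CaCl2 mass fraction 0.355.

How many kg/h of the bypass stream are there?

All 1759×0.265 = 466.14 kg/h of CaCl2 reaches F8, so F8 = 466.14/0.355 = 1313.1 kg/h and vapour = 445.94 kg/h.
The evaporator receives (1−α)·1759 of feed at 0.735 water and removes 0.434 of that water:
0.434×0.735×(1−α)×1759 = 445.94
(1−α) = 445.94/561.1 = 0.7948;  α = 0.2052.
Bypass flow = 0.2052×1759 = 361.01 kg/h.

361 kg/h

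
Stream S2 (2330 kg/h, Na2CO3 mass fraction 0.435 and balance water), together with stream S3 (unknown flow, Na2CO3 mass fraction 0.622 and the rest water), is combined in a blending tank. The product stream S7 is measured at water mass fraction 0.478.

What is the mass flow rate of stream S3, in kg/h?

2027 kg/h

Let S3 be the unknown flow. Total out = 2330 + S3.
water balance: 1316.4 + 0.378·S3 = 0.478·(2330 + S3)
(0.378 − 0.478)·S3 = 0.478×2330 − 1316.4 = -202.71
S3 = -202.71 / -0.100 = 2027.1 kg/h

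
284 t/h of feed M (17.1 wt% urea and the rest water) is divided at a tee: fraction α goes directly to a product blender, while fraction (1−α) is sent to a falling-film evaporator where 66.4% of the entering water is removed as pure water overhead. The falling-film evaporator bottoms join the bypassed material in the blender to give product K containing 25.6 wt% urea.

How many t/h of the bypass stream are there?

All 284×0.171 = 48.564 t/h of urea reaches K, so K = 48.564/0.256 = 189.7 t/h and vapour = 94.297 t/h.
The evaporator receives (1−α)·284 of feed at 0.829 water and removes 0.664 of that water:
0.664×0.829×(1−α)×284 = 94.297
(1−α) = 94.297/156.33 = 0.6032;  α = 0.3968.
Bypass flow = 0.3968×284 = 112.69 t/h.

112.7 t/h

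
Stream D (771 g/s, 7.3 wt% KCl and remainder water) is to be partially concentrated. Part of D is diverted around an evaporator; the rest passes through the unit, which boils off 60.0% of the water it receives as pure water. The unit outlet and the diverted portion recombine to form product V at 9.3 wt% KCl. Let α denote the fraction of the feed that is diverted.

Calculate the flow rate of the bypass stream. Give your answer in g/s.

472.9 g/s

All 771×0.073 = 56.283 g/s of KCl reaches V, so V = 56.283/0.093 = 605.19 g/s and vapour = 165.81 g/s.
The evaporator receives (1−α)·771 of feed at 0.927 water and removes 0.600 of that water:
0.600×0.927×(1−α)×771 = 165.81
(1−α) = 165.81/428.83 = 0.3866;  α = 0.6134.
Bypass flow = 0.6134×771 = 472.89 g/s.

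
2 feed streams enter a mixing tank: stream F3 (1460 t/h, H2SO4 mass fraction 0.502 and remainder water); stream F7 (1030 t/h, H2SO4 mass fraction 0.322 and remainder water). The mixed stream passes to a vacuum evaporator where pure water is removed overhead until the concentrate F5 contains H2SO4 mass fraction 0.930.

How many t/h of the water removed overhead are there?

1345 t/h

H2SO4 entering = 1460×0.502 + 1030×0.322 = 1064.6 t/h.
All H2SO4 reports to F5, so F5 = 1064.6/0.930 = 1144.7 t/h.
Total feed = 2490 t/h; overhead = 2490 − 1144.7 = 1345.3 t/h.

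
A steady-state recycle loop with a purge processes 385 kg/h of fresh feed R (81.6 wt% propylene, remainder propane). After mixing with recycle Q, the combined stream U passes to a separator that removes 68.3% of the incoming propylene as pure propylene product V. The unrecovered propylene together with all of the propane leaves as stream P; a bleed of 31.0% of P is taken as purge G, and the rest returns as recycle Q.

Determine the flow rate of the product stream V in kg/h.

274.6 kg/h

propylene in U: m_A = 385×0.816 + (1−0.310)·(1−0.683)·m_A, so m_A = 314.16/0.7813 = 402.11 kg/h.
Product V = 0.683×402.11 = 274.64 kg/h.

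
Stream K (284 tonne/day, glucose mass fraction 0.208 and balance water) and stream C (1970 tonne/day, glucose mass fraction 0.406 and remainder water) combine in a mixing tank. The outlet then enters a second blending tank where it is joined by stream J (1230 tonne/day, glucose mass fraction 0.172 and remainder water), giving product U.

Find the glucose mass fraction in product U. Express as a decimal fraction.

Overall, product flow = 3484 tonne/day.
glucose in = 284×0.208 + 1970×0.406 + 1230×0.172 = 1070.5 tonne/day.
glucose fraction in U = 0.307.

0.307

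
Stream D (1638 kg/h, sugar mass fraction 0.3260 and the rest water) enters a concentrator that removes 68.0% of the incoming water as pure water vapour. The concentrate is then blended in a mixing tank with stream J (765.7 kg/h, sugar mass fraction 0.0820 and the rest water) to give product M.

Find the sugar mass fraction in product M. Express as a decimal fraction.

Vapour removed = 0.680×0.674×1638 = 750.73 kg/h; concentrate = 887.27 kg/h.
sugar reaching the mixer = 533.99 (from concentrate) + 765.7×0.082 = 596.78 kg/h.
Product flow = 887.27 + 765.7 = 1653 kg/h; sugar fraction = 0.3610.

0.3610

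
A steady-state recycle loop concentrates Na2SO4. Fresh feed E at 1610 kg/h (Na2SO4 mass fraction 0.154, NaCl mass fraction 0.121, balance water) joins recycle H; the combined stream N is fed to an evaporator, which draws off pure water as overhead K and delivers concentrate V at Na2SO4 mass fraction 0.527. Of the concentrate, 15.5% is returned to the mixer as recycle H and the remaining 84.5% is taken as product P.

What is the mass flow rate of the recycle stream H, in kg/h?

Overall Na2SO4 balance (none leaves overhead): Na2SO4 in fresh feed = Na2SO4 in product, i.e. 1610×0.154 = (1−0.155)·V·0.527.
V = 247.94/(0.527×0.845) = 556.77 kg/h.
Recycle H = 0.155×556.77 = 86.3 kg/h.

86.3 kg/h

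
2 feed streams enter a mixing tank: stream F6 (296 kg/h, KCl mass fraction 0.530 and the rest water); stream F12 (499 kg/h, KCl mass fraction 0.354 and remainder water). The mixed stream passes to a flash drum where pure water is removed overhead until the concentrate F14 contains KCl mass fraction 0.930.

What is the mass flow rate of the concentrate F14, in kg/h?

KCl entering = 296×0.530 + 499×0.354 = 333.53 kg/h.
All KCl reports to F14, so F14 = 333.53/0.930 = 358.63 kg/h.

358.6 kg/h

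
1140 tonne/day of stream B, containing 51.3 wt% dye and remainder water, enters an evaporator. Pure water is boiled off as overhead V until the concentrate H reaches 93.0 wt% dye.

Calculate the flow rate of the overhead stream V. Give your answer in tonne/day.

dye is conserved: 1140×0.513 = 584.82 tonne/day all reports to the concentrate.
Concentrate = 584.82/(target fraction) = 628.84 tonne/day.
Overhead = 1140 − 628.84 = 511.16 tonne/day.

511.2 tonne/day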